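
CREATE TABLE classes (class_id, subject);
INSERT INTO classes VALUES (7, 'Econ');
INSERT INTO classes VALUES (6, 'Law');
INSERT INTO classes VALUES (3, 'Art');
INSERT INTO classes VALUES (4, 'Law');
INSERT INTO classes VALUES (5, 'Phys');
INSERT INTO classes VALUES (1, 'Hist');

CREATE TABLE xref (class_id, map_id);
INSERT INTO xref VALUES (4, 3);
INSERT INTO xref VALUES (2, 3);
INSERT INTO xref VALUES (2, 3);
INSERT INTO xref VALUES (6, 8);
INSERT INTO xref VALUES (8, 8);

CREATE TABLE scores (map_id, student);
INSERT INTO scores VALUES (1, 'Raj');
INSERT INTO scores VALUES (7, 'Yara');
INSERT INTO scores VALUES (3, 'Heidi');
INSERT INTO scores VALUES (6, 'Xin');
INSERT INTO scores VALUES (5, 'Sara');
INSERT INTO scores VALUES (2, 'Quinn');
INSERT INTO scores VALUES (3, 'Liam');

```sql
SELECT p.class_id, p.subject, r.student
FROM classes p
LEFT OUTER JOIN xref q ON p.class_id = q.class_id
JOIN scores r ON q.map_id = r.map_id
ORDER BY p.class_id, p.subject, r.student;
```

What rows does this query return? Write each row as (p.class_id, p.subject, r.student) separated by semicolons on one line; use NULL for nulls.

Step 1 — p LEFT JOIN q on class_id → 6 row(s).
Then INNER JOIN `scores r` on map_id: keep only rows whose q.map_id appears in r.

(4, Law, Heidi); (4, Law, Liam)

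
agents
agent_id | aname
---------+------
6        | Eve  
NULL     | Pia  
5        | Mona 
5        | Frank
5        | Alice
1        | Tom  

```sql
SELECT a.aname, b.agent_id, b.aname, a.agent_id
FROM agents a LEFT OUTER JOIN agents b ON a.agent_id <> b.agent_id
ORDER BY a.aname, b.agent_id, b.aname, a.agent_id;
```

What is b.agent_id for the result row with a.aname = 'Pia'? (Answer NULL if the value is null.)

LEFT JOIN keeps every row from `agents a`; unmatched rows get NULL for `agents b`'s columns.
Matching on a.agent_id <> b.agent_id. A NULL in a compared column never satisfies the condition.
- a row (agent_id=6): matches 4 b row(s) → 4 output row(s).
- a row (agent_id=NULL): no match → kept, b columns NULL.
- a row (agent_id=5): matches 2 b row(s) → 2 output row(s).
- a row (agent_id=5): matches 2 b row(s) → 2 output row(s).
- a row (agent_id=5): matches 2 b row(s) → 2 output row(s).
- a row (agent_id=1): matches 4 b row(s) → 4 output row(s).

NULL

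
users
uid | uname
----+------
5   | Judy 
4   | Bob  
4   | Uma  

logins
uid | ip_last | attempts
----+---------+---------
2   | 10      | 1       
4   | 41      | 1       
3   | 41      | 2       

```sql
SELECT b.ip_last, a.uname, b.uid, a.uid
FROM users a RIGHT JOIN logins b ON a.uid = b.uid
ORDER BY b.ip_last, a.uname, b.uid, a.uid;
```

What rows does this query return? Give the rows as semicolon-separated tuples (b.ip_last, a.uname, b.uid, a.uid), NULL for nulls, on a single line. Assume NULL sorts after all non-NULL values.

(10, NULL, 2, NULL); (41, Bob, 4, 4); (41, Uma, 4, 4); (41, NULL, 3, NULL)

RIGHT JOIN keeps every row from `logins`; unmatched rows get NULL for `users`'s columns.
Matching on a.uid = b.uid.
Matched pairs: 2; unmatched b rows kept: 2.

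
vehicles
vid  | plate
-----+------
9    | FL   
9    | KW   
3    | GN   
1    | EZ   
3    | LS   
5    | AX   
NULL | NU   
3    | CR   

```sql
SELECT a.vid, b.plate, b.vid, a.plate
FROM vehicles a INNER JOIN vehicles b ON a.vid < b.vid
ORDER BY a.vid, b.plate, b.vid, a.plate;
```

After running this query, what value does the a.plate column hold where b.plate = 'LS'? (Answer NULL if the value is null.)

INNER JOIN keeps only pairs where the ON condition holds.
Matching on a.vid < b.vid. A NULL in a compared column never satisfies the condition.
- a (vid=9) has no partner → excluded.
- a (vid=9) has no partner → excluded.
- a (vid=3) pairs with 3 row(s) of b.
- a (vid=1) pairs with 6 row(s) of b.
- a (vid=3) pairs with 3 row(s) of b.
- a (vid=5) pairs with 2 row(s) of b.
- a (vid=NULL) has no partner → excluded.
- a (vid=3) pairs with 3 row(s) of b.

EZ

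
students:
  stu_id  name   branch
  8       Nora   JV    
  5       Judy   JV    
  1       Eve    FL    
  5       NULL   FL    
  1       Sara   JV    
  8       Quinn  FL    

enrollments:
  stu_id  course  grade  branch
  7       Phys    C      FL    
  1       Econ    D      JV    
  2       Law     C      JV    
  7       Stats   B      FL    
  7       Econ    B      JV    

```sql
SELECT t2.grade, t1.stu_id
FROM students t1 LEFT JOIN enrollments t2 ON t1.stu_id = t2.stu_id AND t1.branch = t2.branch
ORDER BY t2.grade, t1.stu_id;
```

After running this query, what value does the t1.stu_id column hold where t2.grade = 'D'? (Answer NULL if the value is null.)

LEFT JOIN keeps every row from `students`; unmatched rows get NULL for `enrollments`'s columns.
Matching on t1.stu_id = t2.stu_id AND t1.branch = t2.branch.
- t1[0] stu_id=8, branch=JV → no match; kept with NULLs on the t2 side.
- t1[1] stu_id=5, branch=JV → no match; kept with NULLs on the t2 side.
- t1[2] stu_id=1, branch=FL → no match; kept with NULLs on the t2 side.
- t1[3] stu_id=5, branch=FL → no match; kept with NULLs on the t2 side.
- t1[4] stu_id=1, branch=JV → 1 match(es) in t2 → 1 row(s).
- t1[5] stu_id=8, branch=FL → no match; kept with NULLs on the t2 side.

1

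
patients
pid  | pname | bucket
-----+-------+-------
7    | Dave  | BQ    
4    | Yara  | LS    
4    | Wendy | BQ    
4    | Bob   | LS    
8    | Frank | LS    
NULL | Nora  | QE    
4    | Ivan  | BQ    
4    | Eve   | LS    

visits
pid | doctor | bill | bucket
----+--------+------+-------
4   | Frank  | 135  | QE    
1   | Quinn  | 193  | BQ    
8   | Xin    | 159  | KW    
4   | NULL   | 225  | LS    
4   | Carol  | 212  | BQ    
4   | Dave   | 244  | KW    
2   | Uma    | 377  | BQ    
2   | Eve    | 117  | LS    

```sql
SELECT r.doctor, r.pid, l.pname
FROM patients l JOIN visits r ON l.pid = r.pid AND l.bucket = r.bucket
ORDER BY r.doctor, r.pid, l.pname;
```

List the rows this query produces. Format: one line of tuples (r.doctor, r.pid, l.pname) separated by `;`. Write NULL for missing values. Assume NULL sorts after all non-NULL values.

(Carol, 4, Ivan); (Carol, 4, Wendy); (NULL, 4, Bob); (NULL, 4, Eve); (NULL, 4, Yara)

INNER JOIN keeps only pairs where the ON condition holds.
Matching on l.pid = r.pid AND l.bucket = r.bucket. A NULL in a compared column never satisfies the condition.
Matched pairs: 5.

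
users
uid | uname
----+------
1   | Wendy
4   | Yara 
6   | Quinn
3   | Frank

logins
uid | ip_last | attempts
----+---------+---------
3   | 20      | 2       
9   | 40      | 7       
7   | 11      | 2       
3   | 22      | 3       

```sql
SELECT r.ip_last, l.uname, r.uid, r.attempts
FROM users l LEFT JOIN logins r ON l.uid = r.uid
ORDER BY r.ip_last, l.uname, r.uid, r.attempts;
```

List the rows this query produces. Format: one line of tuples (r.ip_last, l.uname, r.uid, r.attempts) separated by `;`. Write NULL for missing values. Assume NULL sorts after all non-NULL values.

(20, Frank, 3, 2); (22, Frank, 3, 3); (NULL, Quinn, NULL, NULL); (NULL, Wendy, NULL, NULL); (NULL, Yara, NULL, NULL)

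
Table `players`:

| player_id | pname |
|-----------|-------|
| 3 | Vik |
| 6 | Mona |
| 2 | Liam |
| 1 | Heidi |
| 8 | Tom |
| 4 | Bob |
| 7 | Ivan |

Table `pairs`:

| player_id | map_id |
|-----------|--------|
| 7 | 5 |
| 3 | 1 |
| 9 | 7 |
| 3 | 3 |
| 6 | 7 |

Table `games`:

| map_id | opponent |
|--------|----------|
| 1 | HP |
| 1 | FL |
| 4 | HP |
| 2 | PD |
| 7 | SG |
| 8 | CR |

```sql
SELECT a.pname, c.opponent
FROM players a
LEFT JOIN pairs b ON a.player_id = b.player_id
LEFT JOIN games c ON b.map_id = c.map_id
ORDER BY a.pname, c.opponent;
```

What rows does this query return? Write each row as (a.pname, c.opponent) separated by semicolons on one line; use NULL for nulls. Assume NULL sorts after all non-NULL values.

Step 1 — a LEFT JOIN b on player_id → 8 row(s).
Then LEFT JOIN `games c` on map_id: each of those 8 rows is kept; rows whose b.map_id has no match in c get NULL for c's columns.

(Bob, NULL); (Heidi, NULL); (Ivan, NULL); (Liam, NULL); (Mona, SG); (Tom, NULL); (Vik, FL); (Vik, HP); (Vik, NULL)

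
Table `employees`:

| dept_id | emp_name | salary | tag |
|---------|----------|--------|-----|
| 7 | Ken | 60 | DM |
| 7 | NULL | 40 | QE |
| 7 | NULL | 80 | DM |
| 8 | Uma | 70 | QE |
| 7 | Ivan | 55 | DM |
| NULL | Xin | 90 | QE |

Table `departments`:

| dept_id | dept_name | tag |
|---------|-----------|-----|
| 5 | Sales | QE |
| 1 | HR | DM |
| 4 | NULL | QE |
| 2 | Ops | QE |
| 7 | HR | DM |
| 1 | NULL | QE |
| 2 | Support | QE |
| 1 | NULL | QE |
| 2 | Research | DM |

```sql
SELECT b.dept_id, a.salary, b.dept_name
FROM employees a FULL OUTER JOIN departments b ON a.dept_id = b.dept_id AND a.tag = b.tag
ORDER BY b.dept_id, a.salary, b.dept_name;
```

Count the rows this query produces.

14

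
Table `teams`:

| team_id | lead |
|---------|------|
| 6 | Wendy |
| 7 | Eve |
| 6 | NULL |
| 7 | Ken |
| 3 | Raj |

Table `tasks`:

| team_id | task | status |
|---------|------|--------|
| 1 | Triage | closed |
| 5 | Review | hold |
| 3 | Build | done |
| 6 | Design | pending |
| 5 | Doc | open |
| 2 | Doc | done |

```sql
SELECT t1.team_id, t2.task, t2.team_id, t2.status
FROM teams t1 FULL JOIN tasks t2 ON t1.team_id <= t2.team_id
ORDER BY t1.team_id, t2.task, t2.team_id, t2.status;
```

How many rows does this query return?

10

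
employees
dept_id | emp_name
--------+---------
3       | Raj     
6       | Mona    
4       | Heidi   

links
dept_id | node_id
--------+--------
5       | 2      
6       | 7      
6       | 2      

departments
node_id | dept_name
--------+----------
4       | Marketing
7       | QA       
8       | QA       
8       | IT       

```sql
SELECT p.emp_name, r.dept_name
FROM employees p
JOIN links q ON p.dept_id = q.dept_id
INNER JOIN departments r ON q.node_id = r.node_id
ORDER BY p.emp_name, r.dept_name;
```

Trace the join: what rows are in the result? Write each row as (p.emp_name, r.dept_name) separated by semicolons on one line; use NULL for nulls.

Step 1 — p INNER JOIN q on dept_id → 2 row(s).
Then INNER JOIN `departments r` on node_id: keep only rows whose q.node_id appears in r.

(Mona, QA)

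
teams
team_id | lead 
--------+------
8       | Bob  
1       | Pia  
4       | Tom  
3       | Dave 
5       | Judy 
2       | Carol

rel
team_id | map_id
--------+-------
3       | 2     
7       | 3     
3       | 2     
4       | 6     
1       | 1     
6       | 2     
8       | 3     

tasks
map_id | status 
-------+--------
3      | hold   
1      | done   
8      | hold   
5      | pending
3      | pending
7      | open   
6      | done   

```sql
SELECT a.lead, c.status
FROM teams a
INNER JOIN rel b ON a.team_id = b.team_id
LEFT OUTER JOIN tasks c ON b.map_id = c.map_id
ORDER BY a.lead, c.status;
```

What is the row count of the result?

6

Joins associate left-to-right: teams INNER JOIN rel on team_id gives 5 intermediate row(s).
Then LEFT JOIN `tasks c` on map_id: each of those 5 rows is kept; rows whose b.map_id has no match in c get NULL for c's columns.
Result: 6 row(s).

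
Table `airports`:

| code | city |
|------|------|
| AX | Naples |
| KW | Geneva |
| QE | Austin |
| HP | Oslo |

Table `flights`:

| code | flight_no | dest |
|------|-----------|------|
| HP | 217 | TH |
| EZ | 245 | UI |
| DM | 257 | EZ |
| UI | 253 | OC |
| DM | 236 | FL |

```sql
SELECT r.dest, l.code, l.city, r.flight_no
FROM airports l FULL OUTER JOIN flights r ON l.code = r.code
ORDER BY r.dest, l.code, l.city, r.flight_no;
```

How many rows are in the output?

8

FULL OUTER JOIN keeps every row from both sides; unmatched rows get NULL for the other side's columns.
Matching on l.code = r.code.
- l[0] code=AX → no match; kept with NULLs on the r side.
- l[1] code=KW → no match; kept with NULLs on the r side.
- l[2] code=QE → no match; kept with NULLs on the r side.
- l[3] code=HP → 1 match(es) in r → 1 row(s).
- 4 row(s) from r found no l partner → padded with NULL.
Total: 1 matched + 7 padded = 8 rows.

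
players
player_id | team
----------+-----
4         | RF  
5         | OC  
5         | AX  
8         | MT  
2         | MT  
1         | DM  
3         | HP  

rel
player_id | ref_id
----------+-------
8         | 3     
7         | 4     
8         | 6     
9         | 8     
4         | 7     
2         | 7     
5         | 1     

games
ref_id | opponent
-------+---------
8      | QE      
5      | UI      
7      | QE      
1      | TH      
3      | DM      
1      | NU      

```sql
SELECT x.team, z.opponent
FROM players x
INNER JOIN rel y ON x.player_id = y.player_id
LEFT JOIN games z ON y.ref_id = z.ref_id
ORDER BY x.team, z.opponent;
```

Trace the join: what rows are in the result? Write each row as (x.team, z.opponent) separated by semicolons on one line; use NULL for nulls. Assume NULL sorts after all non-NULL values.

(AX, NU); (AX, TH); (MT, DM); (MT, QE); (MT, NULL); (OC, NU); (OC, TH); (RF, QE)

Joins associate left-to-right: players INNER JOIN rel on player_id gives 6 intermediate row(s).
Then LEFT JOIN `games z` on ref_id: each of those 6 rows is kept; rows whose y.ref_id has no match in z get NULL for z's columns.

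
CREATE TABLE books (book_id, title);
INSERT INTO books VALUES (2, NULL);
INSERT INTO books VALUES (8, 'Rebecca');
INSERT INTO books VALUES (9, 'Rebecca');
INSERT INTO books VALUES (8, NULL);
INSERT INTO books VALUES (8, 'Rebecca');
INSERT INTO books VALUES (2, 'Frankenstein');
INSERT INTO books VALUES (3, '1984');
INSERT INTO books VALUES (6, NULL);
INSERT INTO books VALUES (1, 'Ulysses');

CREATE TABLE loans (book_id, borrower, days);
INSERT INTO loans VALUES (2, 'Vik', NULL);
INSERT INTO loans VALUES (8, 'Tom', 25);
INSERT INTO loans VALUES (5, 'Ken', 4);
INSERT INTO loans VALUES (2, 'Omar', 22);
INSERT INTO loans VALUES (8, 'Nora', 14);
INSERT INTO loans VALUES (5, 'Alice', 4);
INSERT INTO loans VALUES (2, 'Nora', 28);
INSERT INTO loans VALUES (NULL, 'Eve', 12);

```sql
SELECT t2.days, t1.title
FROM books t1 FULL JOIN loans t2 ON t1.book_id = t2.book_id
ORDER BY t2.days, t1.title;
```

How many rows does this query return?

FULL OUTER JOIN keeps every row from both sides; unmatched rows get NULL for the other side's columns.
Matching on t1.book_id = t2.book_id. A NULL in a compared column never satisfies the condition.
Matched pairs: 12; unmatched t1 rows kept: 4; unmatched t2 rows kept: 3.
Total: 12 matched + 7 padded = 19 rows.

19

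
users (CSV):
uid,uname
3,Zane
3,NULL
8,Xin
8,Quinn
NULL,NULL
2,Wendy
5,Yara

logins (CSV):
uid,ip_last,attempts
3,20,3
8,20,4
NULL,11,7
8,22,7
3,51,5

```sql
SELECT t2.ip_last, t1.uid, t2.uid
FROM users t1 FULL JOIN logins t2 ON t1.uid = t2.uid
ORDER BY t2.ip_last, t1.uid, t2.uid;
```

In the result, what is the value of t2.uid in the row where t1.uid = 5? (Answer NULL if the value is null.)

NULL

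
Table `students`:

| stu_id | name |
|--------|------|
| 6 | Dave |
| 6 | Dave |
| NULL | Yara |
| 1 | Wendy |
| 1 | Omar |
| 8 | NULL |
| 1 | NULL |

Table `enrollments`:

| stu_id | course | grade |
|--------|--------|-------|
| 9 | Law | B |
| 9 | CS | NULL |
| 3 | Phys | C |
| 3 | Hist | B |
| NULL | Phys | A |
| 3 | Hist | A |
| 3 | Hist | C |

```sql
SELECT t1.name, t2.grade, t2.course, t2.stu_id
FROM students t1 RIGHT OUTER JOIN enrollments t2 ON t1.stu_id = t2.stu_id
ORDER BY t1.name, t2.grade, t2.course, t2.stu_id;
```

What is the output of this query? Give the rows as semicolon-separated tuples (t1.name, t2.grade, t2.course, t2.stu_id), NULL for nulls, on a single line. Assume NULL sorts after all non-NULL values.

(NULL, A, Hist, 3); (NULL, A, Phys, NULL); (NULL, B, Hist, 3); (NULL, B, Law, 9); (NULL, C, Hist, 3); (NULL, C, Phys, 3); (NULL, NULL, CS, 9)

RIGHT JOIN keeps every row from `enrollments`; unmatched rows get NULL for `students`'s columns.
Matching on t1.stu_id = t2.stu_id. A NULL in a compared column never satisfies the condition.
Matched pairs: 0; unmatched t2 rows kept: 7.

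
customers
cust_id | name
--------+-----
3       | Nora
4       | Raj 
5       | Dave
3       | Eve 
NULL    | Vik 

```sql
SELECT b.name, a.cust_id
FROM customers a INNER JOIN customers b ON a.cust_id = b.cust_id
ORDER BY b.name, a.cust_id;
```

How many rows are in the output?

6

INNER JOIN keeps only pairs where the ON condition holds.
Matching on a.cust_id = b.cust_id. A NULL in a compared column never satisfies the condition.
Matched pairs: 6.
Total: 6 rows.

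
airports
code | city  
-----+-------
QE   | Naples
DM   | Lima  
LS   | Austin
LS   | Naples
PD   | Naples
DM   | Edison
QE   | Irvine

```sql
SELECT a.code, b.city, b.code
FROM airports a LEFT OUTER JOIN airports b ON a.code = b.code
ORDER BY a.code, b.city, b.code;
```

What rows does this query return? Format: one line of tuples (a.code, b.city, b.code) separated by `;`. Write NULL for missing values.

(DM, Edison, DM); (DM, Edison, DM); (DM, Lima, DM); (DM, Lima, DM); (LS, Austin, LS); (LS, Austin, LS); (LS, Naples, LS); (LS, Naples, LS); (PD, Naples, PD); (QE, Irvine, QE); (QE, Irvine, QE); (QE, Naples, QE); (QE, Naples, QE)

LEFT JOIN keeps every row from `airports a`; unmatched rows get NULL for `airports b`'s columns.
Matching on a.code = b.code.
- a row (code=QE): matches 2 b row(s) → 2 output row(s).
- a row (code=DM): matches 2 b row(s) → 2 output row(s).
- a row (code=LS): matches 2 b row(s) → 2 output row(s).
- a row (code=LS): matches 2 b row(s) → 2 output row(s).
- a row (code=PD): matches 1 b row(s) → 1 output row(s).
- a row (code=DM): matches 2 b row(s) → 2 output row(s).
- a row (code=QE): matches 2 b row(s) → 2 output row(s).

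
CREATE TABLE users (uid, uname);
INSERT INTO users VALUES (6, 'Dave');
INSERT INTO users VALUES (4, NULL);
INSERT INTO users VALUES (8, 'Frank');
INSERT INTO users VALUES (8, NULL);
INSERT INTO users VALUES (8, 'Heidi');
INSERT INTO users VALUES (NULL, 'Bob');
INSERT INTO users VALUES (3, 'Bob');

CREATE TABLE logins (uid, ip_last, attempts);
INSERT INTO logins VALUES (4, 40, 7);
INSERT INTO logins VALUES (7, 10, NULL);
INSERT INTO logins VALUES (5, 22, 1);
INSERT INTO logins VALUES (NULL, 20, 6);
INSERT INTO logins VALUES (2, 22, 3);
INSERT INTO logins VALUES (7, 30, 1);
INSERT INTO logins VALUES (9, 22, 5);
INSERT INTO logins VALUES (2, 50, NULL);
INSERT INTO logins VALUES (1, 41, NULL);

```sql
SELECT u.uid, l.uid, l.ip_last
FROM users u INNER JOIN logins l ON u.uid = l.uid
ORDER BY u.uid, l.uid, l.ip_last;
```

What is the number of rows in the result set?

1

INNER JOIN keeps only pairs where the ON condition holds.
Matching on u.uid = l.uid. A NULL in a compared column never satisfies the condition.
- uid=6: no matching l row, dropped.
- uid=4: 1 matching l row(s), so 1 row(s) emitted.
- uid=8: no matching l row, dropped.
- uid=8: no matching l row, dropped.
- uid=8: no matching l row, dropped.
- uid=NULL: no matching l row, dropped.
- uid=3: no matching l row, dropped.
Total: 1 rows.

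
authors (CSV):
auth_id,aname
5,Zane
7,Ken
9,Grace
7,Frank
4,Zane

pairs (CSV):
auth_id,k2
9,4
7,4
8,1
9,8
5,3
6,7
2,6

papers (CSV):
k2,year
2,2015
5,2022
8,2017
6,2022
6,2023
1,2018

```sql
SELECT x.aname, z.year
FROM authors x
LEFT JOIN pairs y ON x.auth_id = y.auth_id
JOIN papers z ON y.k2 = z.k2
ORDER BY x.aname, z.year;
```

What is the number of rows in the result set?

1

Evaluate left to right. First `authors x LEFT JOIN pairs y` on auth_id: 6 row(s).
Then INNER JOIN `papers z` on k2: keep only rows whose y.k2 appears in z.
Result: 1 row(s).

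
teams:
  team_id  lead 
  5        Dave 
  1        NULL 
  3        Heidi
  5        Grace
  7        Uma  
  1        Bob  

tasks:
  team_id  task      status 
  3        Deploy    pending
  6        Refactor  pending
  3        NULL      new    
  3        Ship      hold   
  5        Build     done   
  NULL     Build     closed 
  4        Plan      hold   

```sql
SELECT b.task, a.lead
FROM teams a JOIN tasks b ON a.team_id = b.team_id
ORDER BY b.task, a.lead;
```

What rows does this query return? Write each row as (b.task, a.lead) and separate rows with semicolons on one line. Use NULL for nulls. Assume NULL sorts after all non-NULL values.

INNER JOIN keeps only pairs where the ON condition holds.
Matching on a.team_id = b.team_id. A NULL in a compared column never satisfies the condition.
- a row (team_id=5): matches 1 b row(s) → 1 output row(s).
- a row (team_id=1): no match → dropped.
- a row (team_id=3): matches 3 b row(s) → 3 output row(s).
- a row (team_id=5): matches 1 b row(s) → 1 output row(s).
- a row (team_id=7): no match → dropped.
- a row (team_id=1): no match → dropped.
After projecting and ordering:
b.task | a.lead
Build | Dave
Build | Grace
Deploy | Heidi
Ship | Heidi
NULL | Heidi

(Build, Dave); (Build, Grace); (Deploy, Heidi); (Ship, Heidi); (NULL, Heidi)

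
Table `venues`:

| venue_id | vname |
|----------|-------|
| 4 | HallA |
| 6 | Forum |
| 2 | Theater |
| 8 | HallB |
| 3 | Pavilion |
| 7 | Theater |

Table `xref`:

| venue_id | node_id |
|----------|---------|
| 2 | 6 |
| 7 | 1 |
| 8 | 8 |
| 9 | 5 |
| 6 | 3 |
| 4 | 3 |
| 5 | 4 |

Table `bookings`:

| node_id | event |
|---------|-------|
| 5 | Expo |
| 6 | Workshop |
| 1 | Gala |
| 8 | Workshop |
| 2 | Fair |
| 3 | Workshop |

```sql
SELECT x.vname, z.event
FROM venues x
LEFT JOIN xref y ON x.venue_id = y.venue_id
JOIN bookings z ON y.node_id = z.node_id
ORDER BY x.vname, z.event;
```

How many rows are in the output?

Step 1 — x LEFT JOIN y on venue_id → 6 row(s).
Then INNER JOIN `bookings z` on node_id: keep only rows whose y.node_id appears in z.
Result: 5 row(s).

5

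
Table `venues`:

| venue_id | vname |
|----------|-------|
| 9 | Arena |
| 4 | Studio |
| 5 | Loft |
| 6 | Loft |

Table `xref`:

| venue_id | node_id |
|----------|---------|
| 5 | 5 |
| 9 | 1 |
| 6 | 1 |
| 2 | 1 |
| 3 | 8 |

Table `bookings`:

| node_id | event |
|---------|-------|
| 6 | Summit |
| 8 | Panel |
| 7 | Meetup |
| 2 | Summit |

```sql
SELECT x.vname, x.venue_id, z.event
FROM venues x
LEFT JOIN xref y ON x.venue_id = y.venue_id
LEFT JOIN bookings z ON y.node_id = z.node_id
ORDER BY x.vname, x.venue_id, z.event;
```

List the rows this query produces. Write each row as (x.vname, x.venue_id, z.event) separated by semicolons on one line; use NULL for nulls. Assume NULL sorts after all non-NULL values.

(Arena, 9, NULL); (Loft, 5, NULL); (Loft, 6, NULL); (Studio, 4, NULL)

Step 1 — x LEFT JOIN y on venue_id → 4 row(s).
Then LEFT JOIN `bookings z` on node_id: each of those 4 rows is kept; rows whose y.node_id has no match in z get NULL for z's columns.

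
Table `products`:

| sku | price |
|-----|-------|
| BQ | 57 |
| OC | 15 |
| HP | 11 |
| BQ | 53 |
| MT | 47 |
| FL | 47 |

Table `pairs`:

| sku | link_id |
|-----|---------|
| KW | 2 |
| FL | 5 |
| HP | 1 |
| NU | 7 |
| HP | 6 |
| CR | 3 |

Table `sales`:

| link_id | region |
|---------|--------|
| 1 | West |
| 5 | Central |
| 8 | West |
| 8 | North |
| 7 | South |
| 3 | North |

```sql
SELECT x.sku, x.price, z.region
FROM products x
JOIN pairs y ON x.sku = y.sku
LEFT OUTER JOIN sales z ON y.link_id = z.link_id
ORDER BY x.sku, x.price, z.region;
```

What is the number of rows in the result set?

Joins associate left-to-right: products INNER JOIN pairs on sku gives 3 intermediate row(s).
Then LEFT JOIN `sales z` on link_id: each of those 3 rows is kept; rows whose y.link_id has no match in z get NULL for z's columns.
Result: 3 row(s).

3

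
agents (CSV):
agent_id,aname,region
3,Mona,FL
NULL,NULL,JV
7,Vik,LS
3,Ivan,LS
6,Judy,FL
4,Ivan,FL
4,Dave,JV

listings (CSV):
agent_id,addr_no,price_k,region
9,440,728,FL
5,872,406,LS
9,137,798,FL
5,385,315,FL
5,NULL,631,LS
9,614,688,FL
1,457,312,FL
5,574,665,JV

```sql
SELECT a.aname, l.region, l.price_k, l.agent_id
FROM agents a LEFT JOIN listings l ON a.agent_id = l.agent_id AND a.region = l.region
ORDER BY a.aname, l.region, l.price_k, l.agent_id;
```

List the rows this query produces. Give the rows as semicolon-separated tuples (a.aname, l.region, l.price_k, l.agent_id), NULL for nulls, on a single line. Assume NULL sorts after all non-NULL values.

LEFT JOIN keeps every row from `agents`; unmatched rows get NULL for `listings`'s columns.
Matching on a.agent_id = l.agent_id AND a.region = l.region. A NULL in a compared column never satisfies the condition.
- a row (agent_id=3, region=FL): no match → kept, l columns NULL.
- a row (agent_id=NULL, region=JV): no match → kept, l columns NULL.
- a row (agent_id=7, region=LS): no match → kept, l columns NULL.
- a row (agent_id=3, region=LS): no match → kept, l columns NULL.
- a row (agent_id=6, region=FL): no match → kept, l columns NULL.
- a row (agent_id=4, region=FL): no match → kept, l columns NULL.
- a row (agent_id=4, region=JV): no match → kept, l columns NULL.
After projecting and ordering:
a.aname | l.region | l.price_k | l.agent_id
Dave | NULL | NULL | NULL
Ivan | NULL | NULL | NULL
Ivan | NULL | NULL | NULL
Judy | NULL | NULL | NULL
Mona | NULL | NULL | NULL
Vik | NULL | NULL | NULL
NULL | NULL | NULL | NULL

(Dave, NULL, NULL, NULL); (Ivan, NULL, NULL, NULL); (Ivan, NULL, NULL, NULL); (Judy, NULL, NULL, NULL); (Mona, NULL, NULL, NULL); (Vik, NULL, NULL, NULL); (NULL, NULL, NULL, NULL)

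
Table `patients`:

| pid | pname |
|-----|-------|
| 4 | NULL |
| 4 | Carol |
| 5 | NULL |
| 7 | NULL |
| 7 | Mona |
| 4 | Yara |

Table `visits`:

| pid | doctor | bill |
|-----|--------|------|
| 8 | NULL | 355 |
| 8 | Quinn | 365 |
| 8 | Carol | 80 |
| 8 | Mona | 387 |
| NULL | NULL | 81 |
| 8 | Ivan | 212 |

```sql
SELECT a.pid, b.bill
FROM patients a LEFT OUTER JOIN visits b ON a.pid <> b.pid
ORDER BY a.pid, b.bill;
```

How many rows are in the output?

LEFT JOIN keeps every row from `patients`; unmatched rows get NULL for `visits`'s columns.
Matching on a.pid <> b.pid. A NULL in a compared column never satisfies the condition.
- a row (pid=4): matches 5 b row(s) → 5 output row(s).
- a row (pid=4): matches 5 b row(s) → 5 output row(s).
- a row (pid=5): matches 5 b row(s) → 5 output row(s).
- a row (pid=7): matches 5 b row(s) → 5 output row(s).
- a row (pid=7): matches 5 b row(s) → 5 output row(s).
- a row (pid=4): matches 5 b row(s) → 5 output row(s).
Total: 30 rows.

30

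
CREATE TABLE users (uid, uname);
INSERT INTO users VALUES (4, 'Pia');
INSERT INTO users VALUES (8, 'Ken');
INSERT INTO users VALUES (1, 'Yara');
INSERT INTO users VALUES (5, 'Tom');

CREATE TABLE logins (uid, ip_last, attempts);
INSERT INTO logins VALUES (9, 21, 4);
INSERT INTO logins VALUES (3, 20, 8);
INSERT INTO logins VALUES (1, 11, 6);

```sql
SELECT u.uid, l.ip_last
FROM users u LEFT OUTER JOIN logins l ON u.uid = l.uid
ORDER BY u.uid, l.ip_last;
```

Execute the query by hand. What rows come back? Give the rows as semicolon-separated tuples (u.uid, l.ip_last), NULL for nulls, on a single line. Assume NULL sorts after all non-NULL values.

(1, 11); (4, NULL); (5, NULL); (8, NULL)

LEFT JOIN keeps every row from `users`; unmatched rows get NULL for `logins`'s columns.
Matching on u.uid = l.uid.
Matched pairs: 1; unmatched u rows kept: 3.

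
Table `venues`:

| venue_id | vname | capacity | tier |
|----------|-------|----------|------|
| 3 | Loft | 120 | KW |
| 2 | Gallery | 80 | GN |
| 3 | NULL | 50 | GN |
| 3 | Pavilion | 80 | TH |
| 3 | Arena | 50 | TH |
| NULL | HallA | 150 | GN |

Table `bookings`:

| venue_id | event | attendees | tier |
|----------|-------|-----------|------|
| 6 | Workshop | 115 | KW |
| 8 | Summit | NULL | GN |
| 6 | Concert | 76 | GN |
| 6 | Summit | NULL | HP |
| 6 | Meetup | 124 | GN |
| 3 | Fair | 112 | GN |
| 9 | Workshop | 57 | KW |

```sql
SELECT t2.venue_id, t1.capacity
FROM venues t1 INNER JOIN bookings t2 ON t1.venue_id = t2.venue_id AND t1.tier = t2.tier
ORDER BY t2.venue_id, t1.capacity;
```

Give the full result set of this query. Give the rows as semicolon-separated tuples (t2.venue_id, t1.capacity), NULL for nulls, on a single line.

(3, 50)

INNER JOIN keeps only pairs where the ON condition holds.
Matching on t1.venue_id = t2.venue_id AND t1.tier = t2.tier. A NULL in a compared column never satisfies the condition.
- venue_id=3, tier=KW: no matching t2 row, dropped.
- venue_id=2, tier=GN: no matching t2 row, dropped.
- venue_id=3, tier=GN: 1 matching t2 row(s), so 1 row(s) emitted.
- venue_id=3, tier=TH: no matching t2 row, dropped.
- venue_id=3, tier=TH: no matching t2 row, dropped.
- venue_id=NULL, tier=GN: no matching t2 row, dropped.
After projecting and ordering:
t2.venue_id | t1.capacity
3 | 50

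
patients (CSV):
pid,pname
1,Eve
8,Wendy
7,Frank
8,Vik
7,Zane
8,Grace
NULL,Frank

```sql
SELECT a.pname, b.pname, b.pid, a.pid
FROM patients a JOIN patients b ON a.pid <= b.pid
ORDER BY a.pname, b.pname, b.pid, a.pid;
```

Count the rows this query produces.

25

INNER JOIN keeps only pairs where the ON condition holds.
Matching on a.pid <= b.pid. A NULL in a compared column never satisfies the condition.
Matched pairs: 25.
Total: 25 rows.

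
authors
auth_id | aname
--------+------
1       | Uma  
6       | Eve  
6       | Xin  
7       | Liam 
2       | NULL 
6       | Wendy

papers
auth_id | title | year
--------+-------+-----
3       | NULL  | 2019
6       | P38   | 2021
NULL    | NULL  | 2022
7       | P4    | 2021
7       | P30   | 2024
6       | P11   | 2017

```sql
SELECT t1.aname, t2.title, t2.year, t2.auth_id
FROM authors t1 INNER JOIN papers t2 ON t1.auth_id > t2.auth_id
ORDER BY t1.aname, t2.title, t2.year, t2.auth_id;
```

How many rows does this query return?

INNER JOIN keeps only pairs where the ON condition holds.
Matching on t1.auth_id > t2.auth_id. A NULL in a compared column never satisfies the condition.
- t1 row (auth_id=1): no match → dropped.
- t1 row (auth_id=6): matches 1 t2 row(s) → 1 output row(s).
- t1 row (auth_id=6): matches 1 t2 row(s) → 1 output row(s).
- t1 row (auth_id=7): matches 3 t2 row(s) → 3 output row(s).
- t1 row (auth_id=2): no match → dropped.
- t1 row (auth_id=6): matches 1 t2 row(s) → 1 output row(s).
Total: 6 rows.

6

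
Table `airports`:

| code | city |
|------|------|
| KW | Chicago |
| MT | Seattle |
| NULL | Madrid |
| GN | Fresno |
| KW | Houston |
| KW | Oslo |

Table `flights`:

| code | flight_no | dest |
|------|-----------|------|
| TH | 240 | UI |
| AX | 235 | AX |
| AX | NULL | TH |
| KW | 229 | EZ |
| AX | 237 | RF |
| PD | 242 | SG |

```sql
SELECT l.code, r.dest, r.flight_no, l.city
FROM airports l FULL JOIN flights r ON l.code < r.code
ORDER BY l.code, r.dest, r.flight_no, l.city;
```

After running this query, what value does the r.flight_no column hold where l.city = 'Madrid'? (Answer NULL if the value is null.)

FULL OUTER JOIN keeps every row from both sides; unmatched rows get NULL for the other side's columns.
Matching on l.code < r.code. A NULL in a compared column never satisfies the condition.
- l (code=KW) pairs with 2 row(s) of r.
- l (code=MT) pairs with 2 row(s) of r.
- l (code=NULL) has no partner → padded with NULL.
- l (code=GN) pairs with 3 row(s) of r.
- l (code=KW) pairs with 2 row(s) of r.
- l (code=KW) pairs with 2 row(s) of r.
- 3 r row(s) had no l match → kept, l columns NULL.

NULL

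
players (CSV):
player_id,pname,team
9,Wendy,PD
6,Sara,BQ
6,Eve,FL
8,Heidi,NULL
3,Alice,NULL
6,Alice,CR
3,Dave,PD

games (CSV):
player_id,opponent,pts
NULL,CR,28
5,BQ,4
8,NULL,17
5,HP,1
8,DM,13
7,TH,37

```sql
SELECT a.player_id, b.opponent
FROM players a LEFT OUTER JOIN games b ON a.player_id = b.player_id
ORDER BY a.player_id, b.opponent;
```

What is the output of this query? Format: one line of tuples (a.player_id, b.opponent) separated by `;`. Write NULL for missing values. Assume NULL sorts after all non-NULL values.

(3, NULL); (3, NULL); (6, NULL); (6, NULL); (6, NULL); (8, DM); (8, NULL); (9, NULL)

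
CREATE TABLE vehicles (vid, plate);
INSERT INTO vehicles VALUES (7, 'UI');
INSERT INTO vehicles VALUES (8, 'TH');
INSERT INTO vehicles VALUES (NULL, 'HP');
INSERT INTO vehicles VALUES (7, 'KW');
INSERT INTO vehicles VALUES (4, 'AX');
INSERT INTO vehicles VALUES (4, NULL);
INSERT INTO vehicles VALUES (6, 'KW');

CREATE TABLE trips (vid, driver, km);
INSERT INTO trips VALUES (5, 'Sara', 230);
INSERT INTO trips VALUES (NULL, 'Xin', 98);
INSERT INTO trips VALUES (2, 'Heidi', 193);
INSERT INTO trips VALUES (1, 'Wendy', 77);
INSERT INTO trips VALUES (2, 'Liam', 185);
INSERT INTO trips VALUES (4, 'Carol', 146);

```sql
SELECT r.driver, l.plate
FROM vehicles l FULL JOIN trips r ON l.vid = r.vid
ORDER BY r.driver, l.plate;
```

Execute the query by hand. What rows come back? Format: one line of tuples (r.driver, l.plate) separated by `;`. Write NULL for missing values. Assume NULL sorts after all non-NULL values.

FULL OUTER JOIN keeps every row from both sides; unmatched rows get NULL for the other side's columns.
Matching on l.vid = r.vid. A NULL in a compared column never satisfies the condition.
- l (vid=7) has no partner → padded with NULL.
- l (vid=8) has no partner → padded with NULL.
- l (vid=NULL) has no partner → padded with NULL.
- l (vid=7) has no partner → padded with NULL.
- l (vid=4) pairs with 1 row(s) of r.
- l (vid=4) pairs with 1 row(s) of r.
- l (vid=6) has no partner → padded with NULL.
- plus 5 unmatched r row(s), each kept with NULL l columns.

(Carol, AX); (Carol, NULL); (Heidi, NULL); (Liam, NULL); (Sara, NULL); (Wendy, NULL); (Xin, NULL); (NULL, HP); (NULL, KW); (NULL, KW); (NULL, TH); (NULL, UI)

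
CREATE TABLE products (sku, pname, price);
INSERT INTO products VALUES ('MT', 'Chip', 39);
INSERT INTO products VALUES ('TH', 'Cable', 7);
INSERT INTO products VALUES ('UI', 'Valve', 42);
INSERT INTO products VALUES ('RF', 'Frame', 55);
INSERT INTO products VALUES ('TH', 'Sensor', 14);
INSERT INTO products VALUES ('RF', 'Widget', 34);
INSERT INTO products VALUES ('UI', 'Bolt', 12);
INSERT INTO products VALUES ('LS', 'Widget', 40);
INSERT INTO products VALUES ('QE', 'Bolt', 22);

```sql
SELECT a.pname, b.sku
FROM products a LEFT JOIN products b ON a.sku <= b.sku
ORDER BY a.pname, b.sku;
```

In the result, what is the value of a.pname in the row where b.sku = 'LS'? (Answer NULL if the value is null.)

LEFT JOIN keeps every row from `products a`; unmatched rows get NULL for `products b`'s columns.
Matching on a.sku <= b.sku.
- a[0] sku=MT → 8 match(es) in b → 8 row(s).
- a[1] sku=TH → 4 match(es) in b → 4 row(s).
- a[2] sku=UI → 2 match(es) in b → 2 row(s).
- a[3] sku=RF → 6 match(es) in b → 6 row(s).
- a[4] sku=TH → 4 match(es) in b → 4 row(s).
- a[5] sku=RF → 6 match(es) in b → 6 row(s).
- a[6] sku=UI → 2 match(es) in b → 2 row(s).
- a[7] sku=LS → 9 match(es) in b → 9 row(s).
- a[8] sku=QE → 7 match(es) in b → 7 row(s).

Widget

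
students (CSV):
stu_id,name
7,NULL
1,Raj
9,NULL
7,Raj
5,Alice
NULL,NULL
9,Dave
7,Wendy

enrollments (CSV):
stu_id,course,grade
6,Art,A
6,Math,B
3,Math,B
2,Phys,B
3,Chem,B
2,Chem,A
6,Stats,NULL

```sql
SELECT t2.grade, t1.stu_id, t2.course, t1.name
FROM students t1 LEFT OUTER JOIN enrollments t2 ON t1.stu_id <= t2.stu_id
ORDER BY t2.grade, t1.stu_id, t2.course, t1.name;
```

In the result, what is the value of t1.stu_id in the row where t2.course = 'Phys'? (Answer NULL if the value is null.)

1

LEFT JOIN keeps every row from `students`; unmatched rows get NULL for `enrollments`'s columns.
Matching on t1.stu_id <= t2.stu_id. A NULL in a compared column never satisfies the condition.
Matched pairs: 10; unmatched t1 rows kept: 6.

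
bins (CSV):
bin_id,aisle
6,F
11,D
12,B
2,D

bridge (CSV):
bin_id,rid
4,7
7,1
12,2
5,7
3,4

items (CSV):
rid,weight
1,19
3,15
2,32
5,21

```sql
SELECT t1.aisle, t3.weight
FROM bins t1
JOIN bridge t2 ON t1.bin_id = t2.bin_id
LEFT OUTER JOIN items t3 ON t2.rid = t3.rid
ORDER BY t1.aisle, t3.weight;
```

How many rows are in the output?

Step 1 — t1 INNER JOIN t2 on bin_id → 1 row(s).
Then LEFT JOIN `items t3` on rid: each of those 1 rows is kept; rows whose t2.rid has no match in t3 get NULL for t3's columns.
Result: 1 row(s).

1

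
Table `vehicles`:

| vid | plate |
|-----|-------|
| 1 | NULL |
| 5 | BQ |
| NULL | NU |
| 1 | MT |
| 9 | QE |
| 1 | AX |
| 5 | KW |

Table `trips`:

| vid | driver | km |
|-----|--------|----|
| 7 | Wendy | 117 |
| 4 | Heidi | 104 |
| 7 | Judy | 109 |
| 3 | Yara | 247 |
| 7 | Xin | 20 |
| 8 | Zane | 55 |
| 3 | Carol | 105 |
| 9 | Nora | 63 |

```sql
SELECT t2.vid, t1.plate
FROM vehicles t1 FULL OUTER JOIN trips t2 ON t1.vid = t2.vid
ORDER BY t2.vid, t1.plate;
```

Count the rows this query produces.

14

FULL OUTER JOIN keeps every row from both sides; unmatched rows get NULL for the other side's columns.
Matching on t1.vid = t2.vid. A NULL in a compared column never satisfies the condition.
- t1 row (vid=1): no match → kept, t2 columns NULL.
- t1 row (vid=5): no match → kept, t2 columns NULL.
- t1 row (vid=NULL): no match → kept, t2 columns NULL.
- t1 row (vid=1): no match → kept, t2 columns NULL.
- t1 row (vid=9): matches 1 t2 row(s) → 1 output row(s).
- t1 row (vid=1): no match → kept, t2 columns NULL.
- t1 row (vid=5): no match → kept, t2 columns NULL.
- 7 row(s) from t2 found no t1 partner → padded with NULL.
Total: 1 matched + 13 padded = 14 rows.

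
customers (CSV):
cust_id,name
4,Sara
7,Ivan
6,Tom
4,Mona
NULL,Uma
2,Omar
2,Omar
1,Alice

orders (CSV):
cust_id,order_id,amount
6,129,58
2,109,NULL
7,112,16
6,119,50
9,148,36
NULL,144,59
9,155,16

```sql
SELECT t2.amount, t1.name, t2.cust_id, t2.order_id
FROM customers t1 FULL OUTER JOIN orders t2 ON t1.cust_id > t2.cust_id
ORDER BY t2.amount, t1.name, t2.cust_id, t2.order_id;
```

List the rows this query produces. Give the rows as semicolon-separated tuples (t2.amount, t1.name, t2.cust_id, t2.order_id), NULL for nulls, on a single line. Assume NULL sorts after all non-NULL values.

FULL OUTER JOIN keeps every row from both sides; unmatched rows get NULL for the other side's columns.
Matching on t1.cust_id > t2.cust_id. A NULL in a compared column never satisfies the condition.
Matched pairs: 6; unmatched t1 rows kept: 4; unmatched t2 rows kept: 4.

(16, NULL, 7, 112); (16, NULL, 9, 155); (36, NULL, 9, 148); (50, Ivan, 6, 119); (58, Ivan, 6, 129); (59, NULL, NULL, 144); (NULL, Alice, NULL, NULL); (NULL, Ivan, 2, 109); (NULL, Mona, 2, 109); (NULL, Omar, NULL, NULL); (NULL, Omar, NULL, NULL); (NULL, Sara, 2, 109); (NULL, Tom, 2, 109); (NULL, Uma, NULL, NULL)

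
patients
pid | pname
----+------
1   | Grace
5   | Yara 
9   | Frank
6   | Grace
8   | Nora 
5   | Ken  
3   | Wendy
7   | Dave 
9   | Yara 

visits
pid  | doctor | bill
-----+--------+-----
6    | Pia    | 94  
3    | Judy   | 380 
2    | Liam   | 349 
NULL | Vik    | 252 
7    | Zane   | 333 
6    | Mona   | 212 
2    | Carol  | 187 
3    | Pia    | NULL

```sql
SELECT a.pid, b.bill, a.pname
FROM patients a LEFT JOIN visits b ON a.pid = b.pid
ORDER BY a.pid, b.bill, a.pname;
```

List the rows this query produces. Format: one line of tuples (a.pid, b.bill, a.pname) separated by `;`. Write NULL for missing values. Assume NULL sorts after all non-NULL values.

LEFT JOIN keeps every row from `patients`; unmatched rows get NULL for `visits`'s columns.
Matching on a.pid = b.pid. A NULL in a compared column never satisfies the condition.
- a[0] pid=1 → no match; kept with NULLs on the b side.
- a[1] pid=5 → no match; kept with NULLs on the b side.
- a[2] pid=9 → no match; kept with NULLs on the b side.
- a[3] pid=6 → 2 match(es) in b → 2 row(s).
- a[4] pid=8 → no match; kept with NULLs on the b side.
- a[5] pid=5 → no match; kept with NULLs on the b side.
- a[6] pid=3 → 2 match(es) in b → 2 row(s).
- a[7] pid=7 → 1 match(es) in b → 1 row(s).
- a[8] pid=9 → no match; kept with NULLs on the b side.

(1, NULL, Grace); (3, 380, Wendy); (3, NULL, Wendy); (5, NULL, Ken); (5, NULL, Yara); (6, 94, Grace); (6, 212, Grace); (7, 333, Dave); (8, NULL, Nora); (9, NULL, Frank); (9, NULL, Yara)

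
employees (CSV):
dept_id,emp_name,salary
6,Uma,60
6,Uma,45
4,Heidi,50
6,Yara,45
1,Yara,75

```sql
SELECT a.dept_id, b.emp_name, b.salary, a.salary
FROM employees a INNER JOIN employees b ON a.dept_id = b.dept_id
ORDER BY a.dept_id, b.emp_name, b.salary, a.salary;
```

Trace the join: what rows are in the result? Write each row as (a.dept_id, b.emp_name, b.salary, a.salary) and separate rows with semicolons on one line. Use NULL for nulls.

(1, Yara, 75, 75); (4, Heidi, 50, 50); (6, Uma, 45, 45); (6, Uma, 45, 45); (6, Uma, 45, 60); (6, Uma, 60, 45); (6, Uma, 60, 45); (6, Uma, 60, 60); (6, Yara, 45, 45); (6, Yara, 45, 45); (6, Yara, 45, 60)

INNER JOIN keeps only pairs where the ON condition holds.
Matching on a.dept_id = b.dept_id.
- a row (dept_id=6): matches 3 b row(s) → 3 output row(s).
- a row (dept_id=6): matches 3 b row(s) → 3 output row(s).
- a row (dept_id=4): matches 1 b row(s) → 1 output row(s).
- a row (dept_id=6): matches 3 b row(s) → 3 output row(s).
- a row (dept_id=1): matches 1 b row(s) → 1 output row(s).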